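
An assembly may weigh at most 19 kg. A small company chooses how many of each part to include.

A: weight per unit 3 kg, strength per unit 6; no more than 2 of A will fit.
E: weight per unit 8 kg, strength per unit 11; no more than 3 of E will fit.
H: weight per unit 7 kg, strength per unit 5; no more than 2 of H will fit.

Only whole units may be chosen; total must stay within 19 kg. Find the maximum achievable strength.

A has the best ratio (6/3); taking only A gives at most 2×6 = 12 (stopped by the supply cap of 2).
Mixing does better — 1×A and 2×E: weight 19 ≤ 19, strength 1·6 + 2·11 = 28.

28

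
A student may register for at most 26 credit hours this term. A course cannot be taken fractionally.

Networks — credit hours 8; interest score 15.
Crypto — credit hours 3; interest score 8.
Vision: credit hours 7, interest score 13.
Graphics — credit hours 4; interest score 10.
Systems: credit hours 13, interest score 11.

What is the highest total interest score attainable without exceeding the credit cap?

Treat it as a binary knapsack problem.
Allowing fractional choices, the relaxed optimum would be about 49.4, but courses are indivisible.
Networks + Crypto + Vision: credit hours 8 + 3 + 7 = 18 ≤ 26, interest score 15 + 8 + 13 = 36.
Networks + Vision + Graphics: credit hours 8 + 7 + 4 = 19 ≤ 26, interest score 15 + 13 + 10 = 38.
Networks + Crypto + Vision + Graphics: credit hours 8 + 3 + 7 + 4 = 22 ≤ 26, interest score 15 + 8 + 13 + 10 = 46.
Best is Networks, Crypto, Vision, and Graphics with total interest score 46.

46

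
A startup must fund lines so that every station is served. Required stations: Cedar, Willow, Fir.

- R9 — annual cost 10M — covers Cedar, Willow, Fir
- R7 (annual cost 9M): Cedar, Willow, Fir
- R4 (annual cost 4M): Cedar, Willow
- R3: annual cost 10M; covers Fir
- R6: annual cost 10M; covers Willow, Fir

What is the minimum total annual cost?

This is a weighted set-cover instance.
R7 alone covers Cedar, Willow, Fir — every station.
Total annual cost: 9.

9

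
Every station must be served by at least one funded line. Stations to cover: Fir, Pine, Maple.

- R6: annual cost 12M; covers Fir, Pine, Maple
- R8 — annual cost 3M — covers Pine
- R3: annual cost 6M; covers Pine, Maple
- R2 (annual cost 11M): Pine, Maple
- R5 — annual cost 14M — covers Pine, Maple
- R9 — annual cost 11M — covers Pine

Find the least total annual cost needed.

12

This is an integer covering problem.
The greedy cost-per-new-station heuristic would pick R8 and R6 for 15, but a cheaper cover exists.
R6 alone covers Fir, Pine, Maple — every station.
Total annual cost: 12.
No cover costs less than 12.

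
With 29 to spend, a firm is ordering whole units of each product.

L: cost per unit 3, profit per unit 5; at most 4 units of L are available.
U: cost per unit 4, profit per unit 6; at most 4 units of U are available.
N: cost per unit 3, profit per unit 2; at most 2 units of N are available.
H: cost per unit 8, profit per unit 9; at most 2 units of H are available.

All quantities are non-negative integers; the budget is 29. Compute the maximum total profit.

44

L has the best ratio (5/3); taking only L gives at most 4×5 = 20 (stopped by the supply cap of 4).
Mixing does better — 4×L and 4×U: cost 28 ≤ 29, profit 4·5 + 4·6 = 44.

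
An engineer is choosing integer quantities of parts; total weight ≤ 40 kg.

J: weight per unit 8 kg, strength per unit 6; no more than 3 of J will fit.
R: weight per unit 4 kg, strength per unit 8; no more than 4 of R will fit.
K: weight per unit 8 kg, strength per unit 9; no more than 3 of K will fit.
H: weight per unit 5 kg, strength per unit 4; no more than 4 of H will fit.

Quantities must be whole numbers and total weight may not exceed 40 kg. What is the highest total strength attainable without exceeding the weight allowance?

59

Take 4×R and 3×K: weight 40 ≤ 40, strength 4·8 + 3·9 = 59.
R has the best ratio (8/4) and is taken to its limit of 4; remaining capacity is filled optimally with the others.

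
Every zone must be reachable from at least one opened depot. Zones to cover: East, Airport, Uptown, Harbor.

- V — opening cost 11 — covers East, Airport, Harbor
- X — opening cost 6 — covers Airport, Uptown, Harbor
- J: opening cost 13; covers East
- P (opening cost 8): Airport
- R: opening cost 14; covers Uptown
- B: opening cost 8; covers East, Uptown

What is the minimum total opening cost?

This is a weighted set-cover instance.
Choose X and B: together they cover East, Airport, Uptown, Harbor — every zone.
Total opening cost: 6 + 8 = 14.

14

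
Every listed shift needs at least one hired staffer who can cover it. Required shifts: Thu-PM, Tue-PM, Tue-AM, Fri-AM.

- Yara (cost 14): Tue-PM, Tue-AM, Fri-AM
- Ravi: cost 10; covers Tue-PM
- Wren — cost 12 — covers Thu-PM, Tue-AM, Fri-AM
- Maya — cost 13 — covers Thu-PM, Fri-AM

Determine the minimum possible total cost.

This is an integer covering problem.
Choose Ravi and Wren: together they cover Thu-PM, Tue-PM, Tue-AM, Fri-AM — every shift.
Total cost: 10 + 12 = 22.
No cover costs less than 22.

22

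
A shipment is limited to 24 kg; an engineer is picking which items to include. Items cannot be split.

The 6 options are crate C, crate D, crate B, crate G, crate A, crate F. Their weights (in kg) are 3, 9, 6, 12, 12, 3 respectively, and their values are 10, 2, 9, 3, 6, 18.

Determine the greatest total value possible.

43

crate C + crate B + crate G + crate F: weight 3 + 6 + 12 + 3 = 24 ≤ 24, value 10 + 9 + 3 + 18 = 40.
crate C + crate B + crate A + crate F: weight 3 + 6 + 12 + 3 = 24 ≤ 24, value 10 + 9 + 6 + 18 = 43.
crate C + crate D + crate B + crate F: weight 3 + 9 + 6 + 3 = 21 ≤ 24, value 10 + 2 + 9 + 18 = 39.
Best is crate C, crate B, crate A, and crate F with total value 43.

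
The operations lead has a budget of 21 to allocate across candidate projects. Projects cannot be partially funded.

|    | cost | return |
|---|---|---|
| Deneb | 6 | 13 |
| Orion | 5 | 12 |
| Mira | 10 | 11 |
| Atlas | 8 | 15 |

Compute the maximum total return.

40

Treat it as a binary knapsack problem.
Take Deneb, Orion, and Atlas: cost 6 + 5 + 8 = 19 ≤ 21, return 13 + 12 + 15 = 40.
No other feasible combination does better.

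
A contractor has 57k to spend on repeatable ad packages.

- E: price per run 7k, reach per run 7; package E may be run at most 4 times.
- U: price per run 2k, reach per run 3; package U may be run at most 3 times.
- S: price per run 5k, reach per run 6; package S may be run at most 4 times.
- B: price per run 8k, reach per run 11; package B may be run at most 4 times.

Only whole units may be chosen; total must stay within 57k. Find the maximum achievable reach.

74

This is a bounded integer knapsack.
2×U, 4×S, and 4×B: price 56 ≤ 57, reach 2·3 + 4·6 + 4·11 = 74.
1×E, 3×U, 4×S, and 3×B: price 57 ≤ 57, reach 1·7 + 3·3 + 4·6 + 3·11 = 73.
Best is 74.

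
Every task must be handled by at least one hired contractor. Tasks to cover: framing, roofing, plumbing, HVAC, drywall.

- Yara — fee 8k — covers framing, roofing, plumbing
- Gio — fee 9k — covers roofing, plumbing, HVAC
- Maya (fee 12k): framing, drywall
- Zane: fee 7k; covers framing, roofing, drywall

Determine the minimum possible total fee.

16

This is a weighted set-cover instance.
Choose Gio and Zane: together they cover framing, roofing, plumbing, HVAC, drywall — every task.
Total fee: 9 + 7 = 16.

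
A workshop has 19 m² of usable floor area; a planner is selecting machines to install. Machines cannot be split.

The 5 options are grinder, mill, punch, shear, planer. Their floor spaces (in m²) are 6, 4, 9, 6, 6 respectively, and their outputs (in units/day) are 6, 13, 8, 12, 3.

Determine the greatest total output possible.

33

mill + punch + shear: floor space 4 + 9 + 6 = 19 ≤ 19, output 13 + 8 + 12 = 33.
mill + shear + planer: floor space 4 + 6 + 6 = 16 ≤ 19, output 13 + 12 + 3 = 28.
grinder + mill + shear: floor space 6 + 4 + 6 = 16 ≤ 19, output 6 + 13 + 12 = 31.
Best is mill, punch, and shear with total output 33.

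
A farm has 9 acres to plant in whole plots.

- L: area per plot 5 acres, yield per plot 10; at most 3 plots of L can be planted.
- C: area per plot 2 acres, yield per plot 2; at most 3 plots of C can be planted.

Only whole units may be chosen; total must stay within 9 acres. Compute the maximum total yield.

This is a bounded integer knapsack.
L has the best ratio (10/5); taking only L gives at most 1×10 = 10 (stopped by the area limit).
Mixing does better — 1×L and 2×C: area 9 ≤ 9, yield 1·10 + 2·2 = 14.

14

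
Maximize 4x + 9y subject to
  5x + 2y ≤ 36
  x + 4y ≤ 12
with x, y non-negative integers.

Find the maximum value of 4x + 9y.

34

Relaxing integrality, the LP optimum is 38.67 at (x,y) = (6.67, 1.33), which is not an integer point.
(x,y)=(4,2): 5·4+2·2=24≤36, 1·4+4·2=12≤12, objective 34.
(x,y)=(6,1): 5·6+2·1=32≤36, 1·6+4·1=10≤12, objective 33.
(x,y)=(3,2): 5·3+2·2=19≤36, 1·3+4·2=11≤12, objective 30.
Maximum is 34 at (x,y)=(4,2).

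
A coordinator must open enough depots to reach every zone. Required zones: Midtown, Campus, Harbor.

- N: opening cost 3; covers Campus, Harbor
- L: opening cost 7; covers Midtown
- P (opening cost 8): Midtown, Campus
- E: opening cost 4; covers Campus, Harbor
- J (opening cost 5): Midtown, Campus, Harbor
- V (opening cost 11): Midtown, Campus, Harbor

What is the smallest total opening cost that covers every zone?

The greedy cost-per-new-zone heuristic would pick N and J for 8, but a cheaper cover exists.
J alone covers Midtown, Campus, Harbor — every zone.
Total opening cost: 5.
No cover costs less than 5.

5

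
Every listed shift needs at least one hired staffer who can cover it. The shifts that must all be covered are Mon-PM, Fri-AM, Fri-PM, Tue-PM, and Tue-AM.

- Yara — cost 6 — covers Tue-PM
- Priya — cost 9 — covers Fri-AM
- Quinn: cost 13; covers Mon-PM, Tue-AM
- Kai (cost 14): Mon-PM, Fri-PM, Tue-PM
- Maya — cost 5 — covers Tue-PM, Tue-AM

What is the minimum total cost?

Choose Priya, Kai, and Maya: together they cover Mon-PM, Fri-AM, Fri-PM, Tue-PM, Tue-AM — every shift.
Total cost: 9 + 14 + 5 = 28.
No cover costs less than 28.

28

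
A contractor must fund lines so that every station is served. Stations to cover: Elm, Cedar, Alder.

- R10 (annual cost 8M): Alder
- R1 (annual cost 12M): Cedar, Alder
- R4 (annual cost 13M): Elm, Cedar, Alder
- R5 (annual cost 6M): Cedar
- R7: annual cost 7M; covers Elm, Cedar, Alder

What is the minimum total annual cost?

7

R7 alone covers Elm, Cedar, Alder — every station.
Total annual cost: 7.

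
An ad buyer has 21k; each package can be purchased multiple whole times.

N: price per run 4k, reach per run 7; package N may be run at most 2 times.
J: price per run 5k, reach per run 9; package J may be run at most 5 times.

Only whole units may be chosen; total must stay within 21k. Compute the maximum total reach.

This is a bounded integer knapsack.
1×N and 3×J: price 19 ≤ 21, reach 1·7 + 3·9 = 34.
4×J: price 20 ≤ 21, reach 4·9 = 36.
Best is 36.

36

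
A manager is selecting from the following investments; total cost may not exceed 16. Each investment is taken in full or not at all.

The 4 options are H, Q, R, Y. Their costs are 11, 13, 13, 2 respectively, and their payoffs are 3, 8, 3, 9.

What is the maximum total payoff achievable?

R + Y: cost 13 + 2 = 15 ≤ 16, payoff 3 + 9 = 12.
Q + Y: cost 13 + 2 = 15 ≤ 16, payoff 8 + 9 = 17.
H + Y: cost 11 + 2 = 13 ≤ 16, payoff 3 + 9 = 12.
Best is Q and Y with total payoff 17.

17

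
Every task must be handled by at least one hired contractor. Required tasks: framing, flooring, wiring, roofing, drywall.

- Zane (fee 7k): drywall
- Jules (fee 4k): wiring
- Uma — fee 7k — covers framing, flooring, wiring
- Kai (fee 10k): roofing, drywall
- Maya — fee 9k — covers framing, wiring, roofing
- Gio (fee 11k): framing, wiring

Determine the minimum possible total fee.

17

This is an integer covering problem.
Choose Uma and Kai: together they cover framing, flooring, wiring, roofing, drywall — every task.
Total fee: 7 + 10 = 17.
No cover costs less than 17.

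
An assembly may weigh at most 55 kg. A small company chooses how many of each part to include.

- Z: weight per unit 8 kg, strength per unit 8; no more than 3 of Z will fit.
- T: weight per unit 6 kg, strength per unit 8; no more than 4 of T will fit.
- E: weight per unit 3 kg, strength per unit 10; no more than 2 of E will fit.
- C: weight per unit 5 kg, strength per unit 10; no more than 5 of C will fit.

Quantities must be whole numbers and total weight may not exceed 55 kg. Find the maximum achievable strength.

E has the best ratio (10/3); taking only E gives at most 2×10 = 20 (stopped by the supply cap of 2).
Mixing does better — 4×T, 2×E, and 5×C: weight 55 ≤ 55, strength 4·8 + 2·10 + 5·10 = 102.

102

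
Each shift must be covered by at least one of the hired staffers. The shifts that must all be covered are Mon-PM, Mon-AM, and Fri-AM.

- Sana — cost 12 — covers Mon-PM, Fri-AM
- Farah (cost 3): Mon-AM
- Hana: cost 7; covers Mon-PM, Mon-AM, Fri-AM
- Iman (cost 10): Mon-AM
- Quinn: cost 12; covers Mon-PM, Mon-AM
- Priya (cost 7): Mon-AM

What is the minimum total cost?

7

Hana alone covers Mon-PM, Mon-AM, Fri-AM — every shift.
Total cost: 7.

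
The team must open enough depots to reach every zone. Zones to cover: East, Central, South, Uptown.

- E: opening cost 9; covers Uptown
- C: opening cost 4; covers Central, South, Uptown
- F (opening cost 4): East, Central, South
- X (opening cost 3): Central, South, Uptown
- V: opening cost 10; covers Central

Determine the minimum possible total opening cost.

7

Choose F and X: together they cover East, Central, South, Uptown — every zone.
Total opening cost: 4 + 3 = 7.
No cover costs less than 7.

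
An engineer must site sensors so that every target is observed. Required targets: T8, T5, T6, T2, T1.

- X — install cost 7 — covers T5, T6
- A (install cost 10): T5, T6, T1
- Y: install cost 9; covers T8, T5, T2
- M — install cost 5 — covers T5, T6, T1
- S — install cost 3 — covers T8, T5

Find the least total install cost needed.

This is a weighted set-cover instance.
The greedy cost-per-new-target heuristic would pick S, M, and Y for 17, but a cheaper cover exists.
Choose Y and M: together they cover T8, T5, T6, T2, T1 — every target.
Total install cost: 9 + 5 = 14.
No cover costs less than 14.

14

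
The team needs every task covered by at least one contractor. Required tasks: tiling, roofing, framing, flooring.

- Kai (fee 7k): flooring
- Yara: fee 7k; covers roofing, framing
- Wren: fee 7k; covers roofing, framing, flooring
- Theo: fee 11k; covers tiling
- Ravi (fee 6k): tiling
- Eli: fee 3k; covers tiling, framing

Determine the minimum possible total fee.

10

Choose Wren and Eli: together they cover tiling, roofing, framing, flooring — every task.
Total fee: 7 + 3 = 10.
No cover costs less than 10.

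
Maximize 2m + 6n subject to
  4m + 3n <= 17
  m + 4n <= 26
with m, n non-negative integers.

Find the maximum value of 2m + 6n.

Relaxing integrality, the LP optimum is 34.00 at (m,n) = (0, 5.67), which is not an integer point.
(m,n)=(0,5): 4·0+3·5=15≤17, 1·0+4·5=20≤26, objective 30.
(m,n)=(1,4): 4·1+3·4=16≤17, 1·1+4·4=17≤26, objective 26.
(m,n)=(0,4): 4·0+3·4=12≤17, 1·0+4·4=16≤26, objective 24.
No feasible integer point exceeds 30.

30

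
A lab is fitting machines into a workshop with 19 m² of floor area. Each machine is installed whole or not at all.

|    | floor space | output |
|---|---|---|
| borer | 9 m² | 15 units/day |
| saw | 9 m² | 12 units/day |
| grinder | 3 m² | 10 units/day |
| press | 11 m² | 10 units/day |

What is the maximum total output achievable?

27

borer + grinder: floor space 9 + 3 = 12 ≤ 19, output 15 + 10 = 25.
saw + grinder: floor space 9 + 3 = 12 ≤ 19, output 12 + 10 = 22.
borer + saw: floor space 9 + 9 = 18 ≤ 19, output 15 + 12 = 27.
Best is borer and saw with total output 27.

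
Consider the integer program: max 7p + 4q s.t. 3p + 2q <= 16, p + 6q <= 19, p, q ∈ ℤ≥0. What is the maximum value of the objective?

Relaxing integrality, the LP optimum is 37.33 at (p,q) = (5.33, 0), which is not an integer point.
(p,q)=(4,2): 3·4+2·2=16≤16, 1·4+6·2=16≤19, objective 36.
(p,q)=(5,0): 3·5+2·0=15≤16, 1·5+6·0=5≤19, objective 35.
(p,q)=(4,1): 3·4+2·1=14≤16, 1·4+6·1=10≤19, objective 32.
Maximum is 36 at (p,q)=(4,2).

36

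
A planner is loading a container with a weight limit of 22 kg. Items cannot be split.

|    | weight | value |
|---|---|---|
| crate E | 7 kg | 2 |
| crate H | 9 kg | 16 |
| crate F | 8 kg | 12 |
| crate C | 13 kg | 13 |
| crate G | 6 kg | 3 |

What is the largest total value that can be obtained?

29

crate H + crate C: weight 9 + 13 = 22 ≤ 22, value 16 + 13 = 29.
crate H + crate F: weight 9 + 8 = 17 ≤ 22, value 16 + 12 = 28.
Best is crate H and crate C with total value 29.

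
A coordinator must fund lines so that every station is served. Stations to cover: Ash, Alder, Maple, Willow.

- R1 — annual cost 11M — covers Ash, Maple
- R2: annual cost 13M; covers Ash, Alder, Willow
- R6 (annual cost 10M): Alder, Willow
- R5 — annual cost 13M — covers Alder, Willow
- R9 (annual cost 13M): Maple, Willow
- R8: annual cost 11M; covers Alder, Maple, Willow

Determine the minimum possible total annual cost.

21

Choose R1 and R6: together they cover Ash, Alder, Maple, Willow — every station.
Total annual cost: 11 + 10 = 21.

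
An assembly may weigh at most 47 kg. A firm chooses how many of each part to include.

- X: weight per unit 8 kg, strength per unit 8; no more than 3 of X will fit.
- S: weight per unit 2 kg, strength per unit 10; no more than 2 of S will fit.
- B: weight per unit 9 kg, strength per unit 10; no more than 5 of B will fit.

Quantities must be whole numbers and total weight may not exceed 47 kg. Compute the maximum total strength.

This is a bounded integer knapsack.
2×X, 2×S, and 3×B: weight 47 ≤ 47, strength 2·8 + 2·10 + 3·10 = 66.
3×X, 2×S, and 2×B: weight 46 ≤ 47, strength 3·8 + 2·10 + 2·10 = 64.
Best is 66.

66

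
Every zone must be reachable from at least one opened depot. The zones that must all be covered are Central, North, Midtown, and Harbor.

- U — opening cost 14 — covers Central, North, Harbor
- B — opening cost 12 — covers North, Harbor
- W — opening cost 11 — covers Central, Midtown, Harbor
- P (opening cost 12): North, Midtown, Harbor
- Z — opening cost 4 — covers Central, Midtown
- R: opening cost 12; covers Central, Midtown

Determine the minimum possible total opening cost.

Choose B and Z: together they cover Central, North, Midtown, Harbor — every zone.
Total opening cost: 12 + 4 = 16.

16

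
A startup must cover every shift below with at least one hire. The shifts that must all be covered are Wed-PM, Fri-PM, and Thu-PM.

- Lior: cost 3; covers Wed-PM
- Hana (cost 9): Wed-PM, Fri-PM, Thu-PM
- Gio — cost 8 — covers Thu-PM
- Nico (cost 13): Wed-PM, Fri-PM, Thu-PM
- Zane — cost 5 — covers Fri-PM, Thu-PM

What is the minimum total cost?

8

This is a weighted set-cover instance.
Choose Lior and Zane: together they cover Wed-PM, Fri-PM, Thu-PM — every shift.
Total cost: 3 + 5 = 8.
No cover costs less than 8.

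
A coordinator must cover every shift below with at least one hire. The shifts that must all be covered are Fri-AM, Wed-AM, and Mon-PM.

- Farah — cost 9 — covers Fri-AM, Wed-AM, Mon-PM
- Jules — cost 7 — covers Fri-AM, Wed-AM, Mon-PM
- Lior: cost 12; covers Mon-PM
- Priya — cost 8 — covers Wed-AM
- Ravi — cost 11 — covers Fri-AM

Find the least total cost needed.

7

Jules alone covers Fri-AM, Wed-AM, Mon-PM — every shift.
Total cost: 7.
No cover costs less than 7.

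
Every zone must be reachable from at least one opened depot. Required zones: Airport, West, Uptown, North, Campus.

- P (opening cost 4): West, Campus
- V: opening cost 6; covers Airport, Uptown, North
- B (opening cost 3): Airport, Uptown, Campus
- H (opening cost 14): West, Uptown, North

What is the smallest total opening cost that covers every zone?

This is an integer covering problem.
The greedy cost-per-new-zone heuristic would pick B, P, and V for 13, but a cheaper cover exists.
Choose P and V: together they cover Airport, West, Uptown, North, Campus — every zone.
Total opening cost: 4 + 6 = 10.
No cover costs less than 10.

10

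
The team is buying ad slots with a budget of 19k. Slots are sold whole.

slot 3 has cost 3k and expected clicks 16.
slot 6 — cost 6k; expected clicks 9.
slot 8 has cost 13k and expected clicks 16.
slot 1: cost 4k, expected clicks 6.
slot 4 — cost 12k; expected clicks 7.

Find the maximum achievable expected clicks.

32

Allowing fractional choices, the relaxed optimum would be about 38.4, but ad slots are indivisible.
slot 3 + slot 6 + slot 1: cost 3 + 6 + 4 = 13 ≤ 19, expected clicks 16 + 9 + 6 = 31.
slot 3 + slot 8: cost 3 + 13 = 16 ≤ 19, expected clicks 16 + 16 = 32.
Best is slot 3 and slot 8 with total expected clicks 32.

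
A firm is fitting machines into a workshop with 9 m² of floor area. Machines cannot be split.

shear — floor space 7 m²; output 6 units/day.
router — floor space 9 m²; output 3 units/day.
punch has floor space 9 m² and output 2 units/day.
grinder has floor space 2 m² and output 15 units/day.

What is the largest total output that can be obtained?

grinder: floor space 2 ≤ 9, output 15.
shear: floor space 7 ≤ 9, output 6.
shear + grinder: floor space 7 + 2 = 9 ≤ 9, output 6 + 15 = 21.
Best is shear and grinder with total output 21.

21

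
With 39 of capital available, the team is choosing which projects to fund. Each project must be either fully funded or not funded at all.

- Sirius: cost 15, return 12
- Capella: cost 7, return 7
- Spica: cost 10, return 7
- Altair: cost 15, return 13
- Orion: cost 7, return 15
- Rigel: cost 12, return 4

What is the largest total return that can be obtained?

42

Capella + Spica + Altair + Orion: cost 7 + 10 + 15 + 7 = 39 ≤ 39, return 7 + 7 + 13 + 15 = 42.
Sirius + Capella + Spica + Orion: cost 15 + 7 + 10 + 7 = 39 ≤ 39, return 12 + 7 + 7 + 15 = 41.
Best is Capella, Spica, Altair, and Orion with total return 42.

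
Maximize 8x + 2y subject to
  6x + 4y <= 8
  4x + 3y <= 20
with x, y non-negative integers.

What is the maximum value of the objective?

(x,y)=(1,0) is feasible, giving 8.
(x,y)=(0,1) is feasible, giving 2.
(x,y)=(0,0) is feasible, giving 0.
The best lattice point is (1,0), giving 8.

8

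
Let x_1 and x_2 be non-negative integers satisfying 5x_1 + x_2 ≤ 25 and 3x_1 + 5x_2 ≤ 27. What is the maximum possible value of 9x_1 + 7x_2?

57

Relaxing integrality, the LP optimum is 59.18 at (x_1,x_2) = (4.45, 2.73), which is not an integer point.
(x_1,x_2)=(4,3): 5·4+1·3=23≤25, 3·4+5·3=27≤27, objective 57.
(x_1,x_2)=(4,2): 5·4+1·2=22≤25, 3·4+5·2=22≤27, objective 50.
(x_1,x_2)=(3,3): 5·3+1·3=18≤25, 3·3+5·3=24≤27, objective 48.
No feasible integer point exceeds 57.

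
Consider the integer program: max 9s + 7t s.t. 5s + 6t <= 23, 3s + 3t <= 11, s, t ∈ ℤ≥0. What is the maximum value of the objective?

(s,t)=(3,0): 5·3+6·0=15≤23, 3·3+3·0=9≤11, objective 27.
(s,t)=(2,1): 5·2+6·1=16≤23, 3·2+3·1=9≤11, objective 25.
(s,t)=(2,0): 5·2+6·0=10≤23, 3·2+3·0=6≤11, objective 18.
Maximum is 27 at (s,t)=(3,0).

27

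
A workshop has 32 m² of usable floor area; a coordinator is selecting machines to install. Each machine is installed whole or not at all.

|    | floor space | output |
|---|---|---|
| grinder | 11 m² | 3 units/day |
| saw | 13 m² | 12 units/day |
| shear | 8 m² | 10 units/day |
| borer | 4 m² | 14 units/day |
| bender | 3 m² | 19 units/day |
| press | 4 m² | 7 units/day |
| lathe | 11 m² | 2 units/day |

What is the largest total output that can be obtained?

62

saw + shear + borer + bender + press: floor space 13 + 8 + 4 + 3 + 4 = 32 ≤ 32, output 12 + 10 + 14 + 19 + 7 = 62.
saw + shear + borer + bender: floor space 13 + 8 + 4 + 3 = 28 ≤ 32, output 12 + 10 + 14 + 19 = 55.
grinder + shear + borer + bender + press: floor space 11 + 8 + 4 + 3 + 4 = 30 ≤ 32, output 3 + 10 + 14 + 19 + 7 = 53.
Best is saw, shear, borer, bender, and press with total output 62.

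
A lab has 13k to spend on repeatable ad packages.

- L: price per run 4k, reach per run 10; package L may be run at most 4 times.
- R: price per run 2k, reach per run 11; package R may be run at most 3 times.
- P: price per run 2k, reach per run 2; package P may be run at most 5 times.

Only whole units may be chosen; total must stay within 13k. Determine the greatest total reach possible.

This is a bounded integer knapsack.
1×L and 3×R: price 10 ≤ 13, reach 1·10 + 3·11 = 43.
1×L, 3×R, and 1×P: price 12 ≤ 13, reach 1·10 + 3·11 + 1·2 = 45.
Best is 45.

45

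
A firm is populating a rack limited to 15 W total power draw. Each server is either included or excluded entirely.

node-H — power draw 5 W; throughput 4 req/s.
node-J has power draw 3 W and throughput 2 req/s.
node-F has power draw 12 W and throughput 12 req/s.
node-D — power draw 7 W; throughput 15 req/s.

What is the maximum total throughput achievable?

21

This is an integer program with binary decision variables.
node-H + node-D: power draw 5 + 7 = 12 ≤ 15, throughput 4 + 15 = 19.
node-H + node-J + node-D: power draw 5 + 3 + 7 = 15 ≤ 15, throughput 4 + 2 + 15 = 21.
node-J + node-D: power draw 3 + 7 = 10 ≤ 15, throughput 2 + 15 = 17.
Best is node-H, node-J, and node-D with total throughput 21.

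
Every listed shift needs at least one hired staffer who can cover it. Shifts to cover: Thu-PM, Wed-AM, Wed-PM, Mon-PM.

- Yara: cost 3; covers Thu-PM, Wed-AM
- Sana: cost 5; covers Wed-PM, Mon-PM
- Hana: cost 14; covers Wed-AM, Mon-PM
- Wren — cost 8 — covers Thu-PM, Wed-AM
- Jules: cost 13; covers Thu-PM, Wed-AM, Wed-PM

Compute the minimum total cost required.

8

Choose Yara and Sana: together they cover Thu-PM, Wed-AM, Wed-PM, Mon-PM — every shift.
Total cost: 3 + 5 = 8.
No cover costs less than 8.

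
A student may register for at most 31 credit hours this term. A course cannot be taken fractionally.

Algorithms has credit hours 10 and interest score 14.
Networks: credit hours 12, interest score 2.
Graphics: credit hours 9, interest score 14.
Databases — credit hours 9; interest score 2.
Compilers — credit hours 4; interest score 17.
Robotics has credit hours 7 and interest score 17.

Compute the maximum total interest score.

62

This is a 0-1 knapsack instance.
Algorithms + Graphics + Compilers + Robotics: credit hours 10 + 9 + 4 + 7 = 30 ≤ 31, interest score 14 + 14 + 17 + 17 = 62.
Graphics + Databases + Compilers + Robotics: credit hours 9 + 9 + 4 + 7 = 29 ≤ 31, interest score 14 + 2 + 17 + 17 = 50.
Best is Algorithms, Graphics, Compilers, and Robotics with total interest score 62.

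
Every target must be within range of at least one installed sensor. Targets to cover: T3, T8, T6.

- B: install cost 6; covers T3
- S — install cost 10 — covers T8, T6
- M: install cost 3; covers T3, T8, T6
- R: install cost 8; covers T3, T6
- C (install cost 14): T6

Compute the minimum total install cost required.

This is a weighted set-cover instance.
M alone covers T3, T8, T6 — every target.
Total install cost: 3.

3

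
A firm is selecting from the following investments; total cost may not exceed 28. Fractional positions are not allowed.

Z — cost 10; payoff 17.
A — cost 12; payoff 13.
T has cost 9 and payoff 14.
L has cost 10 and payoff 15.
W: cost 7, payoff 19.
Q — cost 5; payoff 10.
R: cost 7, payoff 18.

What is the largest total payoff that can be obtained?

This is a 0-1 knapsack instance.
L + W + R: cost 10 + 7 + 7 = 24 ≤ 28, payoff 15 + 19 + 18 = 52.
T + W + Q + R: cost 9 + 7 + 5 + 7 = 28 ≤ 28, payoff 14 + 19 + 10 + 18 = 61.
Z + W + R: cost 10 + 7 + 7 = 24 ≤ 28, payoff 17 + 19 + 18 = 54.
Best is T, W, Q, and R with total payoff 61.

61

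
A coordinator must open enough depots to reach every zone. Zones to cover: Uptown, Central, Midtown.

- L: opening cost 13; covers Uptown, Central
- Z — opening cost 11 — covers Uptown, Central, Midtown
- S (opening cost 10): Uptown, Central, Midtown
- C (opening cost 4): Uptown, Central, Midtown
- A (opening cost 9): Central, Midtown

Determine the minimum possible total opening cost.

C alone covers Uptown, Central, Midtown — every zone.
Total opening cost: 4.
No cover costs less than 4.

4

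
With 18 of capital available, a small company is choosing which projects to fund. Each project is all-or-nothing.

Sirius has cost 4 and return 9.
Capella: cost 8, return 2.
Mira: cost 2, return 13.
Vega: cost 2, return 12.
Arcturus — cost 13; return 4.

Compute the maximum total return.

36

This is a 0-1 knapsack instance.
Take Sirius, Capella, Mira, and Vega: cost 4 + 8 + 2 + 2 = 16 ≤ 18, return 9 + 2 + 13 + 12 = 36.
No other feasible combination does better.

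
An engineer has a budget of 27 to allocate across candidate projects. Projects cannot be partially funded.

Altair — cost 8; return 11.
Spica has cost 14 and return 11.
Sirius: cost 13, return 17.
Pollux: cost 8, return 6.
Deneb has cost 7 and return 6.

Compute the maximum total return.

28

Spica + Sirius: cost 14 + 13 = 27 ≤ 27, return 11 + 17 = 28.
Altair + Sirius: cost 8 + 13 = 21 ≤ 27, return 11 + 17 = 28.
Sirius + Deneb: cost 13 + 7 = 20 ≤ 27, return 17 + 6 = 23.
The maximum return is 28; one optimal choice is Altair and Sirius.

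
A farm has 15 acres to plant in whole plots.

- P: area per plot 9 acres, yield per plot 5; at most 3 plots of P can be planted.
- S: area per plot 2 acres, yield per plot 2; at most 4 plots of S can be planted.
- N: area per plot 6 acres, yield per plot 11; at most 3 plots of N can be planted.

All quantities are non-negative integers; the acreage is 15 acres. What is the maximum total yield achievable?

24

This is a bounded integer knapsack.
N has the best ratio (11/6); taking only N gives at most 2×11 = 22 (stopped by the area limit).
Mixing does better — 1×S and 2×N: area 14 ≤ 15, yield 1·2 + 2·11 = 24.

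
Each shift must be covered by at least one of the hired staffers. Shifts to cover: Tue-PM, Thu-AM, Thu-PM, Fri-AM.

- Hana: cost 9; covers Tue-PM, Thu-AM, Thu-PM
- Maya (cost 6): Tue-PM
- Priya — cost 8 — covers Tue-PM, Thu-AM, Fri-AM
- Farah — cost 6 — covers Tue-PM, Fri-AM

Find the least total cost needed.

15

This is a weighted set-cover instance.
The greedy cost-per-new-shift heuristic would pick Priya and Hana for 17, but a cheaper cover exists.
Choose Hana and Farah: together they cover Tue-PM, Thu-AM, Thu-PM, Fri-AM — every shift.
Total cost: 9 + 6 = 15.
No cover costs less than 15.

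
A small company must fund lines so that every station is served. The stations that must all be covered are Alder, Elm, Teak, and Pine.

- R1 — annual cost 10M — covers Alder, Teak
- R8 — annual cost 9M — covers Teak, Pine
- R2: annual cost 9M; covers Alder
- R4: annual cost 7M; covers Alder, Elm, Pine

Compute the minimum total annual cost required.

16

Choose R8 and R4: together they cover Alder, Elm, Teak, Pine — every station.
Total annual cost: 9 + 7 = 16.
No cover costs less than 16.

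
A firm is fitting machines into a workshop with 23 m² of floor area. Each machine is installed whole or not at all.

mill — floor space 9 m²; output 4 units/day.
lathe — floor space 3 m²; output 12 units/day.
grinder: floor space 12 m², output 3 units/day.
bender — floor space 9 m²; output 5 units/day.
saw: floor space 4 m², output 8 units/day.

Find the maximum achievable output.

Allowing fractional choices, the relaxed optimum would be about 28.1, but machines are indivisible.
lathe + bender + saw: floor space 3 + 9 + 4 = 16 ≤ 23, output 12 + 5 + 8 = 25.
lathe + grinder + saw: floor space 3 + 12 + 4 = 19 ≤ 23, output 12 + 3 + 8 = 23.
mill + lathe + saw: floor space 9 + 3 + 4 = 16 ≤ 23, output 4 + 12 + 8 = 24.
Best is lathe, bender, and saw with total output 25.

25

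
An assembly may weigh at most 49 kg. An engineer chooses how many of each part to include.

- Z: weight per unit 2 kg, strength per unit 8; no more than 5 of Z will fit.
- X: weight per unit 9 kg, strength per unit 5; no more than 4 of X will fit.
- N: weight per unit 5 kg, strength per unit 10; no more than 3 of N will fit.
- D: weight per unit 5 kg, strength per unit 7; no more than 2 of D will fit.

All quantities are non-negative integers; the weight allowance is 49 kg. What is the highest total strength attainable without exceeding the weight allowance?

This is a bounded integer knapsack.
5×Z, 2×X, 3×N, and 1×D: weight 48 ≤ 49, strength 5·8 + 2·5 + 3·10 + 1·7 = 87.
5×Z, 1×X, 3×N, and 2×D: weight 44 ≤ 49, strength 5·8 + 1·5 + 3·10 + 2·7 = 89.
Best is 89.

89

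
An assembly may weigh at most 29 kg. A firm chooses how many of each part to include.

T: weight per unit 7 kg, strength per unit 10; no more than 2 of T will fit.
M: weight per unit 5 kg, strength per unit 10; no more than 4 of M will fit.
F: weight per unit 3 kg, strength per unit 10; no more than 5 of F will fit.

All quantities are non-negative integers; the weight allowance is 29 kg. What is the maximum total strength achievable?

F has the best ratio (10/3); taking only F gives at most 5×10 = 50 (stopped by the supply cap of 5).
Mixing does better — 2×M and 5×F: weight 25 ≤ 29, strength 2·10 + 5·10 = 70.

70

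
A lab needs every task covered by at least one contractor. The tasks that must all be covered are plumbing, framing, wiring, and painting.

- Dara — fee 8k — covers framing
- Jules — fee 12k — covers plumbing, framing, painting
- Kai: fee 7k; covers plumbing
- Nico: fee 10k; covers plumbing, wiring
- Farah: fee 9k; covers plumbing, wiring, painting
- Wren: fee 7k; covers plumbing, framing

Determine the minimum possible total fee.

This is a weighted set-cover instance.
Choose Farah and Wren: together they cover plumbing, framing, wiring, painting — every task.
Total fee: 9 + 7 = 16.

16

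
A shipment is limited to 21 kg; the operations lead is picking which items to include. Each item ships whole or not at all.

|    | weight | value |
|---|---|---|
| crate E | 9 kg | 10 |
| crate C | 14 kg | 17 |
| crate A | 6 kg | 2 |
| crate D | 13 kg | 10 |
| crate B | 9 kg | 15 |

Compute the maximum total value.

Treat it as a binary knapsack problem.
Allowing fractional choices, the relaxed optimum would be about 29.6, but items are indivisible.
crate C: weight 14 ≤ 21, value 17.
crate E + crate B: weight 9 + 9 = 18 ≤ 21, value 10 + 15 = 25.
crate C + crate A: weight 14 + 6 = 20 ≤ 21, value 17 + 2 = 19.
Best is crate E and crate B with total value 25.

25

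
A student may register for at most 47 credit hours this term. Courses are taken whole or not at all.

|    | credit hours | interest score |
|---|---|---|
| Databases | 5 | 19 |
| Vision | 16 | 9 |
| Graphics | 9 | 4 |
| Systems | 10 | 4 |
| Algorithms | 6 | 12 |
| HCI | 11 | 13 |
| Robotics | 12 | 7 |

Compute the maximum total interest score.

Allowing fractional choices, the relaxed optimum would be about 58.3, but courses are indivisible.
Databases + Vision + Graphics + Algorithms + HCI: credit hours 5 + 16 + 9 + 6 + 11 = 47 ≤ 47, interest score 19 + 9 + 4 + 12 + 13 = 57.
Databases + Graphics + Algorithms + HCI + Robotics: credit hours 5 + 9 + 6 + 11 + 12 = 43 ≤ 47, interest score 19 + 4 + 12 + 13 + 7 = 55.
Best is Databases, Vision, Graphics, Algorithms, and HCI with total interest score 57.

57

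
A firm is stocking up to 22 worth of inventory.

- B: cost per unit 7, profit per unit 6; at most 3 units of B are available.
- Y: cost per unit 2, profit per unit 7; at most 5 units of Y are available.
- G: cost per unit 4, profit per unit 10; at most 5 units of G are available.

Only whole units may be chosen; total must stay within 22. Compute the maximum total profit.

Y has the best ratio (7/2); taking only Y gives at most 5×7 = 35 (stopped by the supply cap of 5).
Mixing does better — 5×Y and 3×G: cost 22 ≤ 22, profit 5·7 + 3·10 = 65.

65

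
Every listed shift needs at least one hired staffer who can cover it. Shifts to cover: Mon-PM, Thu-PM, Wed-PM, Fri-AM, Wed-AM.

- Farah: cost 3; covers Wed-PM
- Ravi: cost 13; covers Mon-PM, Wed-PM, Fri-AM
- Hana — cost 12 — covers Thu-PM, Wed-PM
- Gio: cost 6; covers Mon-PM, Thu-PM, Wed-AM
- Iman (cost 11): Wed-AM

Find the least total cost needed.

19

The greedy cost-per-new-shift heuristic would pick Gio, Farah, and Ravi for 22, but a cheaper cover exists.
Choose Ravi and Gio: together they cover Mon-PM, Thu-PM, Wed-PM, Fri-AM, Wed-AM — every shift.
Total cost: 13 + 6 = 19.
No cover costs less than 19.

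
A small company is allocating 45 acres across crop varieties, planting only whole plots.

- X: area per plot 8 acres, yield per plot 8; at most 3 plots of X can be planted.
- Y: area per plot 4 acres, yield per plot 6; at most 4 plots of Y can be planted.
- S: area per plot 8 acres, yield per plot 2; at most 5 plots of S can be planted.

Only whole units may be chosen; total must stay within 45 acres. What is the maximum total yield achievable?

48

3×X, 3×Y, and 1×S: area 44 ≤ 45, yield 3·8 + 3·6 + 1·2 = 44.
3×X and 4×Y: area 40 ≤ 45, yield 3·8 + 4·6 = 48.
Best is 48.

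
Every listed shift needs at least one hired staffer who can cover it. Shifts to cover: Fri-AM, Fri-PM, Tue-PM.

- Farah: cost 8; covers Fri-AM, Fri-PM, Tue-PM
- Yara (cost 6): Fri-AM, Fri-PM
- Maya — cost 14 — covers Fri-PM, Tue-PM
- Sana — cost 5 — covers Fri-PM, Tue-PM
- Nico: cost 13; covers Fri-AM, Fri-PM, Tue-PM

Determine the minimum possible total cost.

8

The greedy cost-per-new-shift heuristic would pick Sana and Yara for 11, but a cheaper cover exists.
Farah alone covers Fri-AM, Fri-PM, Tue-PM — every shift.
Total cost: 8.
No cover costs less than 8.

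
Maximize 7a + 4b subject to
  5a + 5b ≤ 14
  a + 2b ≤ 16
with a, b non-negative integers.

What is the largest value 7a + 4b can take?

The continuous relaxation peaks at (2.8, 0) with value 19.60; rounding to a feasible lattice point costs some objective.
(a,b)=(2,0): 5·2+5·0=10≤14, 1·2+2·0=2≤16, objective 14.
(a,b)=(1,1): 5·1+5·1=10≤14, 1·1+2·1=3≤16, objective 11.
(a,b)=(1,0): 5·1+5·0=5≤14, 1·1+2·0=1≤16, objective 7.
Maximum is 14 at (a,b)=(2,0).

14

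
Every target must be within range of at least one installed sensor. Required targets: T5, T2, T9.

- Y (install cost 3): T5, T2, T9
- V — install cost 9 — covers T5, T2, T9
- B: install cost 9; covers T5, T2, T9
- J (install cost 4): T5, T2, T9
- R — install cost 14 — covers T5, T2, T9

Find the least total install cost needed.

3

This is a weighted set-cover instance.
Y alone covers T5, T2, T9 — every target.
Total install cost: 3.
No cover costs less than 3.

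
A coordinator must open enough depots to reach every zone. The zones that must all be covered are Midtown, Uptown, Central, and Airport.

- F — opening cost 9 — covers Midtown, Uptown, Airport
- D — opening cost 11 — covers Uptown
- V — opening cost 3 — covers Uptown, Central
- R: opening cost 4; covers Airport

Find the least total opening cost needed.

The greedy cost-per-new-zone heuristic would pick V, R, and F for 16, but a cheaper cover exists.
Choose F and V: together they cover Midtown, Uptown, Central, Airport — every zone.
Total opening cost: 9 + 3 = 12.
No cover costs less than 12.

12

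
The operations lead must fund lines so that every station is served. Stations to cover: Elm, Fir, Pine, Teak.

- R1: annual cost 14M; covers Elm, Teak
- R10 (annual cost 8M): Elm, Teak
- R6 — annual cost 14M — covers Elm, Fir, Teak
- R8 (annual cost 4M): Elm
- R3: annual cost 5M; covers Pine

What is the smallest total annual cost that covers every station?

19

The greedy cost-per-new-station heuristic would pick R10, R3, and R6 for 27, but a cheaper cover exists.
Choose R6 and R3: together they cover Elm, Fir, Pine, Teak — every station.
Total annual cost: 14 + 5 = 19.
No cover costs less than 19.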